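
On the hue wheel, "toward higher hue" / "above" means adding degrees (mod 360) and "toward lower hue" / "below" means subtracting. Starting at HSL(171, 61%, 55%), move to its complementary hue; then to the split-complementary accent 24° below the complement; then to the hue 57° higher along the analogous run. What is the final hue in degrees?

+180° (complement): 171 + 180 = 351°
+156° (split-comp 24° ↓): 351 + 156 = 507 → 507 − 360 = 147°
+57° (analog 57° ↑): 147 + 57 = 204°

204°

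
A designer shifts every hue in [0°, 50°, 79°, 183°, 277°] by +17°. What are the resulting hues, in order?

17°, 67°, 96°, 200°, 294°

0 + 17 = 17°
50 + 17 = 67°
79 + 17 = 96°
183 + 17 = 200°
277 + 17 = 294°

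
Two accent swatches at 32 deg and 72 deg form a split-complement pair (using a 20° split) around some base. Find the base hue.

The accents sit 20° either side of the complement, so the complement is their short-arc midpoint on the wheel.
Short-arc midpoint of 32° and 72°: 52°.
Base is 180° from the complement: 52 − 180 = -128 → -128 + 360 = 232°

232°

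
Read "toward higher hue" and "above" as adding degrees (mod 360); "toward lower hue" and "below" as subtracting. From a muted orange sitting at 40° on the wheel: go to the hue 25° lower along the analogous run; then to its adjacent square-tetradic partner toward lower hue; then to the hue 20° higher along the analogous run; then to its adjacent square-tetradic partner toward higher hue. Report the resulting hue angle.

40 − 25 = 15°   (analog 25° ↓)
15 − 90 = -75 → -75 + 360 = 285°   (square ↓)
285 + 20 = 305°   (analog 20° ↑)
305 + 90 = 395 → 395 − 360 = 35°   (square ↑)

35°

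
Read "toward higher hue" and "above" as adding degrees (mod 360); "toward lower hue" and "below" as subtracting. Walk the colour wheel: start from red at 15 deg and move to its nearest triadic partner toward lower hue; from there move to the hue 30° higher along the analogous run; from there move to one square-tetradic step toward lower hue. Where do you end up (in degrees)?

195°

−120° (triadic ↓): 15 − 120 = -105 → -105 + 360 = 255°
+30° (analog 30° ↑): 255 + 30 = 285°
−90° (square ↓): 285 − 90 = 195°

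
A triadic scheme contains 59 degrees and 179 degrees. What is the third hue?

A triad spaces three hues 120° apart.
The full set is {59°, 179°, 299°}.

299°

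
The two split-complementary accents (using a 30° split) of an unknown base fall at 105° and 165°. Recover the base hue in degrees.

315°

The accents sit 30° either side of the complement, so the complement is their short-arc midpoint on the wheel.
Short-arc midpoint of 105° and 165°: 135°.
Base is 180° from the complement: 135 − 180 = -45 → -45 + 360 = 315°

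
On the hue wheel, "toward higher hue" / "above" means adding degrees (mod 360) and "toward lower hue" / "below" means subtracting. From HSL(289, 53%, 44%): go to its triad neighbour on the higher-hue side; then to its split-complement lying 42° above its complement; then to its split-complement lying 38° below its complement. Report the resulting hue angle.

53°

+120° (triadic ↑): 289 + 120 = 409 → 409 − 360 = 49°
+222° (split-comp 42° ↑): 49 + 222 = 271°
+142° (split-comp 38° ↓): 271 + 142 = 413 → 413 − 360 = 53°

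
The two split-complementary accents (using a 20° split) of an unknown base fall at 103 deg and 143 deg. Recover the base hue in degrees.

303°

The accents sit 20° either side of the complement, so the complement is their short-arc midpoint on the wheel.
Short-arc midpoint of 103° and 143°: 123°.
Base is 180° from the complement: 123 − 180 = -57 → -57 + 360 = 303°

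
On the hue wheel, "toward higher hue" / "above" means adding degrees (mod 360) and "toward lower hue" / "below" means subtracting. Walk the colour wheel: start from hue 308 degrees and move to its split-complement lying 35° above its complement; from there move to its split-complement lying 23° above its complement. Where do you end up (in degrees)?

308 + 215 = 523 → 523 − 360 = 163°   (split-comp 35° ↑)
163 + 203 = 366 → 366 − 360 = 6°   (split-comp 23° ↑)

6°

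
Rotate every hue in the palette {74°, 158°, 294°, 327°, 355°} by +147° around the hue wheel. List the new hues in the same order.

221°, 305°, 81°, 114°, 142°

74 + 147 = 221°
158 + 147 = 305°
294 + 147 = 441 → 441 − 360 = 81°
327 + 147 = 474 → 474 − 360 = 114°
355 + 147 = 502 → 502 − 360 = 142°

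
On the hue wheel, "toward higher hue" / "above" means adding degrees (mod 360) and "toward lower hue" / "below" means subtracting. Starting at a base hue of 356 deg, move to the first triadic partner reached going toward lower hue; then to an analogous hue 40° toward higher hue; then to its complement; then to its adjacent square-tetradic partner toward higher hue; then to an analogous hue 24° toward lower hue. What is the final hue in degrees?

triadic ↓ −120°: 356 − 120 = 236°
analog 40° ↑ +40°: 236 + 40 = 276°
complement +180°: 276 + 180 = 456 → 456 − 360 = 96°
square ↑ +90°: 96 + 90 = 186°
analog 24° ↓ −24°: 186 − 24 = 162°

162°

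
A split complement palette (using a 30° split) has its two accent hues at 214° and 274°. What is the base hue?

The accents sit 30° either side of the complement, so the complement is their short-arc midpoint on the wheel.
Short-arc midpoint of 214° and 274°: 244°.
Base is 180° from the complement: 244 − 180 = 64°

64°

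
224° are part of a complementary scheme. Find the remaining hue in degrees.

The complement sits 180° across the wheel.
The full set through 224° is {44°, 224°}.
Given {224°}, the missing hue is 44°.

44°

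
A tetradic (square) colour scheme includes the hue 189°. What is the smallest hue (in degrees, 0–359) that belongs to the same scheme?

9°

A square tetradic scheme places four hues every 90°.
The full set through 189° is {9°, 99°, 189°, 279°}.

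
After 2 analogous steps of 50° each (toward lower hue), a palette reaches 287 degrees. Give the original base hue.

2 steps of 50° (toward lower hue) give a net shift of −100°.
Start = end − shift: 287 + 100 = 387 → 387 − 360 = 27°

27°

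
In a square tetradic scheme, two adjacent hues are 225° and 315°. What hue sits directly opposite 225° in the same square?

45°

A square tetradic scheme places four hues 90° apart; opposite corners are 180° apart.
225 + 180 = 405 → 405 − 360 = 45°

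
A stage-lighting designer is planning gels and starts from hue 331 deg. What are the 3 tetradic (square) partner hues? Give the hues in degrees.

61°, 151°, 241°

A square tetradic scheme places four hues every 90°.
331 + 90 = 421 → 421 − 360 = 61°
331 + 180 = 511 → 511 − 360 = 151°
331 + 270 = 601 → 601 − 360 = 241°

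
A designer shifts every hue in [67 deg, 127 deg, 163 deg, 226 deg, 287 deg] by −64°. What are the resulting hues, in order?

67 − 64 = 3°
127 − 64 = 63°
163 − 64 = 99°
226 − 64 = 162°
287 − 64 = 223°

3°, 63°, 99°, 162°, 223°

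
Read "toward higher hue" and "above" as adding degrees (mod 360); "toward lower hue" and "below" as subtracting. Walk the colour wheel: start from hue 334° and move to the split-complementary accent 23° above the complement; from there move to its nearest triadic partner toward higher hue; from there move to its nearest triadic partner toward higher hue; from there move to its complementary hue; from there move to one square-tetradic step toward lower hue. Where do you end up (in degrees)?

+203° (split-comp 23° ↑): 334 + 203 = 537 → 537 − 360 = 177°
+120° (triadic ↑): 177 + 120 = 297°
+120° (triadic ↑): 297 + 120 = 417 → 417 − 360 = 57°
+180° (complement): 57 + 180 = 237°
−90° (square ↓): 237 − 90 = 147°

147°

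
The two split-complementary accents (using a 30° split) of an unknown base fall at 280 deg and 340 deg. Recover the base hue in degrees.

The accents sit 30° either side of the complement, so the complement is their short-arc midpoint on the wheel.
Short-arc midpoint of 280° and 340°: 310°.
Base is 180° from the complement: 310 − 180 = 130°

130°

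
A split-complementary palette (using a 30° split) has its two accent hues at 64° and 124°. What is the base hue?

274°

The accents sit 30° either side of the complement, so the complement is their short-arc midpoint on the wheel.
Short-arc midpoint of 64° and 124°: 94°.
Base is 180° from the complement: 94 − 180 = -86 → -86 + 360 = 274°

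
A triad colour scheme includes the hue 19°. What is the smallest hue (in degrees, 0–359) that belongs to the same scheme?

19°

A triad places three hues 120° apart.
The full set through 19° is {19°, 139°, 259°}.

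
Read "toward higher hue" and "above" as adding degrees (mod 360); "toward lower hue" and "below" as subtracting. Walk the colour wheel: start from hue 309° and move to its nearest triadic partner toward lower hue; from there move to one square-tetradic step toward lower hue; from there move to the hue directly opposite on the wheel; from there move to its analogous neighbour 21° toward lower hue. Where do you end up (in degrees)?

258°

309 − 120 = 189°   (triadic ↓)
189 − 90 = 99°   (square ↓)
99 + 180 = 279°   (complement)
279 − 21 = 258°   (analog 21° ↓)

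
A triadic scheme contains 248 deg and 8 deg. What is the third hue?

128°

A triad spaces three hues 120° apart.
The full set is {8°, 128°, 248°}.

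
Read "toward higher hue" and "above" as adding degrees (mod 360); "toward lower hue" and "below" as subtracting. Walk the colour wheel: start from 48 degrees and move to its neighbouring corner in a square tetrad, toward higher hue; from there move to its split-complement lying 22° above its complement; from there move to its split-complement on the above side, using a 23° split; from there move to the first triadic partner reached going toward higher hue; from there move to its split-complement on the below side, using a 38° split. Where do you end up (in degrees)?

square ↑ +90°: 48 + 90 = 138°
split-comp 22° ↑ +202°: 138 + 202 = 340°
split-comp 23° ↑ +203°: 340 + 203 = 543 → 543 − 360 = 183°
triadic ↑ +120°: 183 + 120 = 303°
split-comp 38° ↓ +142°: 303 + 142 = 445 → 445 − 360 = 85°

85°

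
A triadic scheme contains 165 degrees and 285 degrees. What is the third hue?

45°

A triad spaces three hues 120° apart.
The full set is {45°, 165°, 285°}.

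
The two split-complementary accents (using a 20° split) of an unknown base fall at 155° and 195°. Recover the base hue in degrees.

355°

The accents sit 20° either side of the complement, so the complement is their short-arc midpoint on the wheel.
Short-arc midpoint of 155° and 195°: 175°.
Base is 180° from the complement: 175 − 180 = -5 → -5 + 360 = 355°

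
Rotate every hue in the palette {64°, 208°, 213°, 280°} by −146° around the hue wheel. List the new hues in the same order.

278°, 62°, 67°, 134°

64 − 146 = -82 → -82 + 360 = 278°
208 − 146 = 62°
213 − 146 = 67°
280 − 146 = 134°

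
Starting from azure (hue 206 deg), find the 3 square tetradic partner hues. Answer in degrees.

206 + 90 = 296°
206 + 180 = 386 → 386 − 360 = 26°
206 + 270 = 476 → 476 − 360 = 116°

296°, 26° and 116°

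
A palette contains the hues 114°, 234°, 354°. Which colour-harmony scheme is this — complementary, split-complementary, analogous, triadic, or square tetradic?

Sort the hues: 114°, 234°, 354°.
Successive gaps around the wheel: 120°, 120°, 120°.
Three hues equally spaced 120° apart form a triad.

triadic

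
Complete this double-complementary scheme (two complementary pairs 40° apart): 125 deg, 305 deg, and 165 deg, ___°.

345°

A rectangular tetradic uses two complementary pairs 40° apart: offsets 0°, 40°, 180°, 220°.
Among {125°, 165°, 305°}, 125° and 305° are a 180° pair.
The remaining hue 165° needs its own complement: 165 + 180 = 345°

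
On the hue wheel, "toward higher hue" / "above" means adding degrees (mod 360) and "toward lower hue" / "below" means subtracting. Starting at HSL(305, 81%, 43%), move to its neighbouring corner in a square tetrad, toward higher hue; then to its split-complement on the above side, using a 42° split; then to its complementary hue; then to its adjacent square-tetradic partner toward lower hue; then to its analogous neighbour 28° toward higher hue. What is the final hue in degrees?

305 + 90 = 395 → 395 − 360 = 35°   (square ↑)
35 + 222 = 257°   (split-comp 42° ↑)
257 + 180 = 437 → 437 − 360 = 77°   (complement)
77 − 90 = -13 → -13 + 360 = 347°   (square ↓)
347 + 28 = 375 → 375 − 360 = 15°   (analog 28° ↑)

15°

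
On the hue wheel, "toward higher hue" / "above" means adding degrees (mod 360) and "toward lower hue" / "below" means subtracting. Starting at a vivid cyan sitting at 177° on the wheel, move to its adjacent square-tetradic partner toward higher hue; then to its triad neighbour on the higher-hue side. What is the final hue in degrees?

+90° (square ↑): 177 + 90 = 267°
+120° (triadic ↑): 267 + 120 = 387 → 387 − 360 = 27°

27°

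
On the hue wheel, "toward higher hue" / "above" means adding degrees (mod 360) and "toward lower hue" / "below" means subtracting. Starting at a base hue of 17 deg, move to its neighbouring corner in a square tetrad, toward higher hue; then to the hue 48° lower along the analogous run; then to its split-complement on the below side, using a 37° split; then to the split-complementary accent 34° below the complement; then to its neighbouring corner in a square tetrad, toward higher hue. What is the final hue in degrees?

78°

square ↑ +90°: 17 + 90 = 107°
analog 48° ↓ −48°: 107 − 48 = 59°
split-comp 37° ↓ +143°: 59 + 143 = 202°
split-comp 34° ↓ +146°: 202 + 146 = 348°
square ↑ +90°: 348 + 90 = 438 → 438 − 360 = 78°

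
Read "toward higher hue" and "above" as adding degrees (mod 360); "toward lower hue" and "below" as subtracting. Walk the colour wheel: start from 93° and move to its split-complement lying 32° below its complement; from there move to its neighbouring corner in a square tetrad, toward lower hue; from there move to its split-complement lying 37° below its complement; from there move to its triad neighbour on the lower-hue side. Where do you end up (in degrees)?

174°

split-comp 32° ↓ +148°: 93 + 148 = 241°
square ↓ −90°: 241 − 90 = 151°
split-comp 37° ↓ +143°: 151 + 143 = 294°
triadic ↓ −120°: 294 − 120 = 174°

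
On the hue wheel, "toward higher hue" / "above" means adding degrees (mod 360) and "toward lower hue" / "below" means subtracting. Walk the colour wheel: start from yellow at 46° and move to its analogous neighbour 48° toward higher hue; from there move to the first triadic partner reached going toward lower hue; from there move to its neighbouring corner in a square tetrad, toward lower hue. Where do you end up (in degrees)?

244°

analog 48° ↑ +48°: 46 + 48 = 94°
triadic ↓ −120°: 94 − 120 = -26 → -26 + 360 = 334°
square ↓ −90°: 334 − 90 = 244°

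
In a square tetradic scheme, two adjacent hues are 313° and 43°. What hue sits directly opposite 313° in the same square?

133°

A square tetradic scheme places four hues 90° apart; opposite corners are 180° apart.
313 + 180 = 493 → 493 − 360 = 133°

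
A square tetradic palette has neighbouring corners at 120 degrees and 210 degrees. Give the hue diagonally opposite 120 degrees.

A square tetradic scheme places four hues 90° apart; opposite corners are 180° apart.
120 + 180 = 300°

300°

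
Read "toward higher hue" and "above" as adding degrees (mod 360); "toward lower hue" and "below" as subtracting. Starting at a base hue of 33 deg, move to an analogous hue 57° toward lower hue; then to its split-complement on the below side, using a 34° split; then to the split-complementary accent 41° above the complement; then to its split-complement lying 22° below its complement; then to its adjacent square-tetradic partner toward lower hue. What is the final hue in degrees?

analog 57° ↓ −57°: 33 − 57 = -24 → -24 + 360 = 336°
split-comp 34° ↓ +146°: 336 + 146 = 482 → 482 − 360 = 122°
split-comp 41° ↑ +221°: 122 + 221 = 343°
split-comp 22° ↓ +158°: 343 + 158 = 501 → 501 − 360 = 141°
square ↓ −90°: 141 − 90 = 51°

51°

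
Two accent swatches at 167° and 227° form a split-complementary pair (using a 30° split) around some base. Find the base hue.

17°

The accents sit 30° either side of the complement, so the complement is their short-arc midpoint on the wheel.
Short-arc midpoint of 167° and 227°: 197°.
Base is 180° from the complement: 197 − 180 = 17°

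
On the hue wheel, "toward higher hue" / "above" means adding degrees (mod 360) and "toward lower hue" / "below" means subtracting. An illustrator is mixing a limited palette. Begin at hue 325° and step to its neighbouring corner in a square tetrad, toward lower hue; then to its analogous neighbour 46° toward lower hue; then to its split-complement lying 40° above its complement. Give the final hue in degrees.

49°

325 − 90 = 235°   (square ↓)
235 − 46 = 189°   (analog 46° ↓)
189 + 220 = 409 → 409 − 360 = 49°   (split-comp 40° ↑)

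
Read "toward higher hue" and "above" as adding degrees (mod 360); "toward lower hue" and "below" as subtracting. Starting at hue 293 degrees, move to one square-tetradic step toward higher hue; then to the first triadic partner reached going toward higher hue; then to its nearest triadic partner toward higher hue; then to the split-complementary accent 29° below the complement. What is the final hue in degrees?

+90° (square ↑): 293 + 90 = 383 → 383 − 360 = 23°
+120° (triadic ↑): 23 + 120 = 143°
+120° (triadic ↑): 143 + 120 = 263°
+151° (split-comp 29° ↓): 263 + 151 = 414 → 414 − 360 = 54°

54°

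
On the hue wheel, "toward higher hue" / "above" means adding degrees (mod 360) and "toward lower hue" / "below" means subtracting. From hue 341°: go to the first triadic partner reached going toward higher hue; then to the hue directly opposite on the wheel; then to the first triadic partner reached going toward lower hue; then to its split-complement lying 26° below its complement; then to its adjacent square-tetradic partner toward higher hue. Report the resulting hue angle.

45°

341 + 120 = 461 → 461 − 360 = 101°   (triadic ↑)
101 + 180 = 281°   (complement)
281 − 120 = 161°   (triadic ↓)
161 + 154 = 315°   (split-comp 26° ↓)
315 + 90 = 405 → 405 − 360 = 45°   (square ↑)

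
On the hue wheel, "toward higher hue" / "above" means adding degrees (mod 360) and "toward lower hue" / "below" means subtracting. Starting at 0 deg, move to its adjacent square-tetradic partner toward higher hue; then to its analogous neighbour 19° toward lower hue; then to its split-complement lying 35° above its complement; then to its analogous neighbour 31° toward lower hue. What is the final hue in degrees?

255°

square ↑ +90°: 0 + 90 = 90°
analog 19° ↓ −19°: 90 − 19 = 71°
split-comp 35° ↑ +215°: 71 + 215 = 286°
analog 31° ↓ −31°: 286 − 31 = 255°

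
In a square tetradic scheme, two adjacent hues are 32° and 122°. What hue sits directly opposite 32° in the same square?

A square tetradic scheme places four hues 90° apart; opposite corners are 180° apart.
32 + 180 = 212°

212°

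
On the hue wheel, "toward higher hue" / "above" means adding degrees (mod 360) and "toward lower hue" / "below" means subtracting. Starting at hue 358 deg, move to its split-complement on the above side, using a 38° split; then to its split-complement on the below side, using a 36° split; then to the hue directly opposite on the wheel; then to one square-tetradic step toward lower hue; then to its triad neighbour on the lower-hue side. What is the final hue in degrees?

330°

358 + 218 = 576 → 576 − 360 = 216°   (split-comp 38° ↑)
216 + 144 = 360 → 360 − 360 = 0°   (split-comp 36° ↓)
0 + 180 = 180°   (complement)
180 − 90 = 90°   (square ↓)
90 − 120 = -30 → -30 + 360 = 330°   (triadic ↓)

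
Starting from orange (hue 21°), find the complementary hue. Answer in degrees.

201°

21 + 180 = 201°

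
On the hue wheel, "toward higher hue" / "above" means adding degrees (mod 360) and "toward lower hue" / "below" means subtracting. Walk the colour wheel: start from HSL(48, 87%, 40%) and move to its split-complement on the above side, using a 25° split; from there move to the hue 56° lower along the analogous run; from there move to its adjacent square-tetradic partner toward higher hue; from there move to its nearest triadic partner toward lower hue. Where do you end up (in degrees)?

48 + 205 = 253°   (split-comp 25° ↑)
253 − 56 = 197°   (analog 56° ↓)
197 + 90 = 287°   (square ↑)
287 − 120 = 167°   (triadic ↓)

167°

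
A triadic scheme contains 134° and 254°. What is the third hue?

A triad spaces three hues 120° apart.
The full set is {14°, 134°, 254°}.

14°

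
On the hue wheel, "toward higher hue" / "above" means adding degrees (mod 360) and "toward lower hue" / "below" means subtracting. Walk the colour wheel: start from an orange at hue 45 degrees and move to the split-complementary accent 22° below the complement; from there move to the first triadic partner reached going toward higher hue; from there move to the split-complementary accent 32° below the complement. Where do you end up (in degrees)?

111°

45 + 158 = 203°   (split-comp 22° ↓)
203 + 120 = 323°   (triadic ↑)
323 + 148 = 471 → 471 − 360 = 111°   (split-comp 32° ↓)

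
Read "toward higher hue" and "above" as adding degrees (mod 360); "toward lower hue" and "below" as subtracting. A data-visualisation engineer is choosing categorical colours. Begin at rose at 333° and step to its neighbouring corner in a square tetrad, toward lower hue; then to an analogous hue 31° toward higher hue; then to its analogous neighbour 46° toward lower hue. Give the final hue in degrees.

−90° (square ↓): 333 − 90 = 243°
+31° (analog 31° ↑): 243 + 31 = 274°
−46° (analog 46° ↓): 274 − 46 = 228°

228°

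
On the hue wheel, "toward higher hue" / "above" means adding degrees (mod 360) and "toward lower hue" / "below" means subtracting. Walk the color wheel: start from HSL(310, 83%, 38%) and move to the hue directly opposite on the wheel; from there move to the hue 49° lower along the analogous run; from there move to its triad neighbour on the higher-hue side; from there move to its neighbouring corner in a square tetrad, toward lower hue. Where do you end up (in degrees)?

111°

+180° (complement): 310 + 180 = 490 → 490 − 360 = 130°
−49° (analog 49° ↓): 130 − 49 = 81°
+120° (triadic ↑): 81 + 120 = 201°
−90° (square ↓): 201 − 90 = 111°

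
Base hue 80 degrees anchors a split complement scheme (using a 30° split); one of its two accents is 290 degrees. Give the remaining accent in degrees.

230°

Split-complementary hues sit 30° either side of the complement.
Complement of the base 80°: 80 + 180 = 260°
The given accent 290° is 30° one side of 260°; the other accent sits 30° the other side: 260 − 30 = 230°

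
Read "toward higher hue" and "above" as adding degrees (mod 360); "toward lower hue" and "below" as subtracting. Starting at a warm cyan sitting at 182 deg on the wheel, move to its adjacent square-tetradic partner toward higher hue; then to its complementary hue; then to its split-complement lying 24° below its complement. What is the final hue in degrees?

+90° (square ↑): 182 + 90 = 272°
+180° (complement): 272 + 180 = 452 → 452 − 360 = 92°
+156° (split-comp 24° ↓): 92 + 156 = 248°

248°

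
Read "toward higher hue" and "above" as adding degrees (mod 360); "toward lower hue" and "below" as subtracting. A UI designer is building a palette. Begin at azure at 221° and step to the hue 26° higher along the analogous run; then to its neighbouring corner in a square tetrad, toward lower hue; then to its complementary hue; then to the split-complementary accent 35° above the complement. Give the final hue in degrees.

192°

analog 26° ↑ +26°: 221 + 26 = 247°
square ↓ −90°: 247 − 90 = 157°
complement +180°: 157 + 180 = 337°
split-comp 35° ↑ +215°: 337 + 215 = 552 → 552 − 360 = 192°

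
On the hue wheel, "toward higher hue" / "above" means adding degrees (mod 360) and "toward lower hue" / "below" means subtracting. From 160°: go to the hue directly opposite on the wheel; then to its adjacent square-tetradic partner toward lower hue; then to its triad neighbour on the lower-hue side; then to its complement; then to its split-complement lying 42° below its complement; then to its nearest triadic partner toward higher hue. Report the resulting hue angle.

160 + 180 = 340°   (complement)
340 − 90 = 250°   (square ↓)
250 − 120 = 130°   (triadic ↓)
130 + 180 = 310°   (complement)
310 + 138 = 448 → 448 − 360 = 88°   (split-comp 42° ↓)
88 + 120 = 208°   (triadic ↑)

208°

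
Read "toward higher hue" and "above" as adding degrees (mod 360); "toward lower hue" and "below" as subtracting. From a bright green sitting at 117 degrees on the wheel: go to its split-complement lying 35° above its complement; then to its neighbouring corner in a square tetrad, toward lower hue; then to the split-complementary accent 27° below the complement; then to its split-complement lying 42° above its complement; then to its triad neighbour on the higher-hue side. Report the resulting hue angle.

17°

split-comp 35° ↑ +215°: 117 + 215 = 332°
square ↓ −90°: 332 − 90 = 242°
split-comp 27° ↓ +153°: 242 + 153 = 395 → 395 − 360 = 35°
split-comp 42° ↑ +222°: 35 + 222 = 257°
triadic ↑ +120°: 257 + 120 = 377 → 377 − 360 = 17°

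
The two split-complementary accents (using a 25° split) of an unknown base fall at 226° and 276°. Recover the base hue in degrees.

The accents sit 25° either side of the complement, so the complement is their short-arc midpoint on the wheel.
Short-arc midpoint of 226° and 276°: 251°.
Base is 180° from the complement: 251 − 180 = 71°

71°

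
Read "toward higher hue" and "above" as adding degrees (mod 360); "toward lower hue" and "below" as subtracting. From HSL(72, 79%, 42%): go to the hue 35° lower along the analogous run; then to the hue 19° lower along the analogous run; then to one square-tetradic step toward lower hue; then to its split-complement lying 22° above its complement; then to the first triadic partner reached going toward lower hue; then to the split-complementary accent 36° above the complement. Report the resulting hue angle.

analog 35° ↓ −35°: 72 − 35 = 37°
analog 19° ↓ −19°: 37 − 19 = 18°
square ↓ −90°: 18 − 90 = -72 → -72 + 360 = 288°
split-comp 22° ↑ +202°: 288 + 202 = 490 → 490 − 360 = 130°
triadic ↓ −120°: 130 − 120 = 10°
split-comp 36° ↑ +216°: 10 + 216 = 226°

226°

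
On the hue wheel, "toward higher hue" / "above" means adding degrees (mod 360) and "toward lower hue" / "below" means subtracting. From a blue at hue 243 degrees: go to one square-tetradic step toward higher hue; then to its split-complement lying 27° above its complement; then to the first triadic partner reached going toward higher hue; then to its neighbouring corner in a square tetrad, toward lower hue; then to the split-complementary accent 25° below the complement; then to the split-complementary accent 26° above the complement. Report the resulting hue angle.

square ↑ +90°: 243 + 90 = 333°
split-comp 27° ↑ +207°: 333 + 207 = 540 → 540 − 360 = 180°
triadic ↑ +120°: 180 + 120 = 300°
square ↓ −90°: 300 − 90 = 210°
split-comp 25° ↓ +155°: 210 + 155 = 365 → 365 − 360 = 5°
split-comp 26° ↑ +206°: 5 + 206 = 211°

211°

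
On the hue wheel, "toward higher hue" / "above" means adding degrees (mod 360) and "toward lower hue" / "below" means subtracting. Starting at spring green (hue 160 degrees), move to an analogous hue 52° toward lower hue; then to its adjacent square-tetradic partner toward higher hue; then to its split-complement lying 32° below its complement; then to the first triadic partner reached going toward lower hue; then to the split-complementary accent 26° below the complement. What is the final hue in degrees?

160 − 52 = 108°   (analog 52° ↓)
108 + 90 = 198°   (square ↑)
198 + 148 = 346°   (split-comp 32° ↓)
346 − 120 = 226°   (triadic ↓)
226 + 154 = 380 → 380 − 360 = 20°   (split-comp 26° ↓)

20°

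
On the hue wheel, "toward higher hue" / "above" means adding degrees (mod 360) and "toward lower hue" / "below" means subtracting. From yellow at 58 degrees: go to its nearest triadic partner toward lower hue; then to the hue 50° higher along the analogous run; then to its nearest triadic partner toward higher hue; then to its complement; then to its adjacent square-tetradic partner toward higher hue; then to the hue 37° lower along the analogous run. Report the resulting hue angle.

−120° (triadic ↓): 58 − 120 = -62 → -62 + 360 = 298°
+50° (analog 50° ↑): 298 + 50 = 348°
+120° (triadic ↑): 348 + 120 = 468 → 468 − 360 = 108°
+180° (complement): 108 + 180 = 288°
+90° (square ↑): 288 + 90 = 378 → 378 − 360 = 18°
−37° (analog 37° ↓): 18 − 37 = -19 → -19 + 360 = 341°

341°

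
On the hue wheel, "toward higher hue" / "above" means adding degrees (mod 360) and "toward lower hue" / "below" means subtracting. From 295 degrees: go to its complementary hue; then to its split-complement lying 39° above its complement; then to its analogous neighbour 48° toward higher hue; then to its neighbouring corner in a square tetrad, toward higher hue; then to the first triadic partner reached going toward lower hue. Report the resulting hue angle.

352°

complement +180°: 295 + 180 = 475 → 475 − 360 = 115°
split-comp 39° ↑ +219°: 115 + 219 = 334°
analog 48° ↑ +48°: 334 + 48 = 382 → 382 − 360 = 22°
square ↑ +90°: 22 + 90 = 112°
triadic ↓ −120°: 112 − 120 = -8 → -8 + 360 = 352°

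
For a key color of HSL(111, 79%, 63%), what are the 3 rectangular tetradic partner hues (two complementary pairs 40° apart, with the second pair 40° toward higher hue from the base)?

A rectangular tetradic uses two complementary pairs 40° apart: offsets 0°, 40°, 180°, 220°.
111 + 40 = 151°
111 + 180 = 291°
111 + 220 = 331°

151°, 291°, and 331°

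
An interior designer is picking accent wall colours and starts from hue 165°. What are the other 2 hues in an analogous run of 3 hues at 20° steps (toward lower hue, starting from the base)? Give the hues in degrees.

145° and 125°

Analogous hues sit every 20° along the wheel.
165 − 20 = 145°
165 − 40 = 125°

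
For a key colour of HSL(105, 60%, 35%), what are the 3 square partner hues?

195°, 285°, and 15°

A square tetradic scheme places four hues every 90°.
105 + 90 = 195°
105 + 180 = 285°
105 + 270 = 375 → 375 − 360 = 15°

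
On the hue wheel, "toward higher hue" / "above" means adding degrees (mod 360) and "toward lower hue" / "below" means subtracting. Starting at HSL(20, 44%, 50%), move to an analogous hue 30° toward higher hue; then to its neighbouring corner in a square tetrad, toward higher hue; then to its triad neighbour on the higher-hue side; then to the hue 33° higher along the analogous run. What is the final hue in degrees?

293°

+30° (analog 30° ↑): 20 + 30 = 50°
+90° (square ↑): 50 + 90 = 140°
+120° (triadic ↑): 140 + 120 = 260°
+33° (analog 33° ↑): 260 + 33 = 293°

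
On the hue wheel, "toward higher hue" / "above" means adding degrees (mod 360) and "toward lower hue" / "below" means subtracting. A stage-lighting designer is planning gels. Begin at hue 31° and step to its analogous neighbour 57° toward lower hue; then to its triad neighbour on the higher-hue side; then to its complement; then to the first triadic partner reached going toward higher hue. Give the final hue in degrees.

31 − 57 = -26 → -26 + 360 = 334°   (analog 57° ↓)
334 + 120 = 454 → 454 − 360 = 94°   (triadic ↑)
94 + 180 = 274°   (complement)
274 + 120 = 394 → 394 − 360 = 34°   (triadic ↑)

34°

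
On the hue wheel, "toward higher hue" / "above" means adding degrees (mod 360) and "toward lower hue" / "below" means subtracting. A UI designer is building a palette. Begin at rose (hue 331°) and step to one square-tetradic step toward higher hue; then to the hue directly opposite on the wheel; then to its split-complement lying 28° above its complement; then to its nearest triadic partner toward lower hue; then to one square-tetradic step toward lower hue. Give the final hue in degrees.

square ↑ +90°: 331 + 90 = 421 → 421 − 360 = 61°
complement +180°: 61 + 180 = 241°
split-comp 28° ↑ +208°: 241 + 208 = 449 → 449 − 360 = 89°
triadic ↓ −120°: 89 − 120 = -31 → -31 + 360 = 329°
square ↓ −90°: 329 − 90 = 239°

239°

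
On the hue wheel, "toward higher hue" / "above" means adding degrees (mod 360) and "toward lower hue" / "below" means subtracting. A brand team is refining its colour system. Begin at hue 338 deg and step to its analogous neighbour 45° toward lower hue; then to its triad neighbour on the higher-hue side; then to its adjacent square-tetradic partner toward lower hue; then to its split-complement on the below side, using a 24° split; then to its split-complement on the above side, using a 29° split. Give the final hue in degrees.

338 − 45 = 293°   (analog 45° ↓)
293 + 120 = 413 → 413 − 360 = 53°   (triadic ↑)
53 − 90 = -37 → -37 + 360 = 323°   (square ↓)
323 + 156 = 479 → 479 − 360 = 119°   (split-comp 24° ↓)
119 + 209 = 328°   (split-comp 29° ↑)

328°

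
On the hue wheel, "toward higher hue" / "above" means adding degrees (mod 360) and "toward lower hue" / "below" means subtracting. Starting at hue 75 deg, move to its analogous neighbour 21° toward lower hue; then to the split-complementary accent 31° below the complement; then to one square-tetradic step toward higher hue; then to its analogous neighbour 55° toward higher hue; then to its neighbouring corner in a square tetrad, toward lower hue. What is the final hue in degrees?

258°

analog 21° ↓ −21°: 75 − 21 = 54°
split-comp 31° ↓ +149°: 54 + 149 = 203°
square ↑ +90°: 203 + 90 = 293°
analog 55° ↑ +55°: 293 + 55 = 348°
square ↓ −90°: 348 − 90 = 258°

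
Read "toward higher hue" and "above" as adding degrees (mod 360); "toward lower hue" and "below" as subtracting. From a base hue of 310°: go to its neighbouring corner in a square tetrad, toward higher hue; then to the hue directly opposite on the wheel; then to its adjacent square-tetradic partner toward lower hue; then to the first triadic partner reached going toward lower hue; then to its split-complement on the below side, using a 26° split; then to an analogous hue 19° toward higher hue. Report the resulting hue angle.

310 + 90 = 400 → 400 − 360 = 40°   (square ↑)
40 + 180 = 220°   (complement)
220 − 90 = 130°   (square ↓)
130 − 120 = 10°   (triadic ↓)
10 + 154 = 164°   (split-comp 26° ↓)
164 + 19 = 183°   (analog 19° ↑)

183°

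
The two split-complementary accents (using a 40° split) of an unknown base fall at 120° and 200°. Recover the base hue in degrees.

340°

The accents sit 40° either side of the complement, so the complement is their short-arc midpoint on the wheel.
Short-arc midpoint of 120° and 200°: 160°.
Base is 180° from the complement: 160 − 180 = -20 → -20 + 360 = 340°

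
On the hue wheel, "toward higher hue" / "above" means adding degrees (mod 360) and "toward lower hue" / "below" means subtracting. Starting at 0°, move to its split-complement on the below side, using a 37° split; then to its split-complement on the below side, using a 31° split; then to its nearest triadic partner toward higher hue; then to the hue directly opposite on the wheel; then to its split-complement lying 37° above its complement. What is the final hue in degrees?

0 + 143 = 143°   (split-comp 37° ↓)
143 + 149 = 292°   (split-comp 31° ↓)
292 + 120 = 412 → 412 − 360 = 52°   (triadic ↑)
52 + 180 = 232°   (complement)
232 + 217 = 449 → 449 − 360 = 89°   (split-comp 37° ↑)

89°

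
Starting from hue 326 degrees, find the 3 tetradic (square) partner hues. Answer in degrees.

A square tetradic scheme places four hues every 90°.
326 + 90 = 416 → 416 − 360 = 56°
326 + 180 = 506 → 506 − 360 = 146°
326 + 270 = 596 → 596 − 360 = 236°

56°, 146°, 236°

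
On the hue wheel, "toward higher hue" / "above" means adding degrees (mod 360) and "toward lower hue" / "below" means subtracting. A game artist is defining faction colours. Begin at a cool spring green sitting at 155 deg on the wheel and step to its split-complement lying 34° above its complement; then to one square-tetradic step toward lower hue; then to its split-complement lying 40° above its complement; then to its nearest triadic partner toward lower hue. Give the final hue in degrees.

155 + 214 = 369 → 369 − 360 = 9°   (split-comp 34° ↑)
9 − 90 = -81 → -81 + 360 = 279°   (square ↓)
279 + 220 = 499 → 499 − 360 = 139°   (split-comp 40° ↑)
139 − 120 = 19°   (triadic ↓)

19°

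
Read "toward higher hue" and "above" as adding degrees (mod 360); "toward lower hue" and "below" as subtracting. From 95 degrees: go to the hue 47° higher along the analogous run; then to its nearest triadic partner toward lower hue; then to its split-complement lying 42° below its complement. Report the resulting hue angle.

160°

analog 47° ↑ +47°: 95 + 47 = 142°
triadic ↓ −120°: 142 − 120 = 22°
split-comp 42° ↓ +138°: 22 + 138 = 160°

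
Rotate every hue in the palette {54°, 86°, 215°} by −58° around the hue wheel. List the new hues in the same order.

54 − 58 = -4 → -4 + 360 = 356°
86 − 58 = 28°
215 − 58 = 157°

356°, 28°, 157°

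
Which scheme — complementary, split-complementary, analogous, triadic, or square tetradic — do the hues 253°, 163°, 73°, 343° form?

Sort the hues: 73°, 163°, 253°, 343°.
Successive gaps around the wheel: 90°, 90°, 90°, 90°.
Four hues every 90° form a square tetradic scheme.

square tetradic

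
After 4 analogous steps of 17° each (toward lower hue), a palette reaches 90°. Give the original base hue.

4 steps of 17° (toward lower hue) give a net shift of −68°.
Start = end − shift: 90 + 68 = 158°

158°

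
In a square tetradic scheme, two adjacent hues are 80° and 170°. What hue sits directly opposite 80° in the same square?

260°

A square tetradic scheme places four hues 90° apart; opposite corners are 180° apart.
80 + 180 = 260°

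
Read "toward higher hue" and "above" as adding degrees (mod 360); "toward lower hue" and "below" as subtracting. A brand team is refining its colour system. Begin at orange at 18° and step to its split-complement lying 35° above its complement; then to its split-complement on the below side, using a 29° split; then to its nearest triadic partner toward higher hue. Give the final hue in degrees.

144°

+215° (split-comp 35° ↑): 18 + 215 = 233°
+151° (split-comp 29° ↓): 233 + 151 = 384 → 384 − 360 = 24°
+120° (triadic ↑): 24 + 120 = 144°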